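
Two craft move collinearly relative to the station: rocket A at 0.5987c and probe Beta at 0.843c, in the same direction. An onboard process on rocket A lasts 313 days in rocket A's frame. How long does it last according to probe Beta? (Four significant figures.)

359.8 days

Transform rocket A's velocity into probe Beta's frame: (0.5987 − 0.843)/(1 − 0.5987·0.843) = −0.2443/0.4952959, so the relative speed is 0.49324c.
γ for this relative speed: γ = 1/√(1 − 0.243286) = 1.1496.
Rocket A's interval is proper; time dilation gives Δt_B = γΔτ = 1.1496 × 313 days = 359.8 days.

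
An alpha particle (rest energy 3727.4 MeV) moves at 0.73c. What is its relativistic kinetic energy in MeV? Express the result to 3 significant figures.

β² = 0.5329, so γ = 1/√0.4671 = 1.46317.
Kinetic energy: K = (γ − 1)mc² = (1.46317 − 1) × 3727.4 MeV = 0.46317 × 3727.4 = 1730 MeV.

1730 MeV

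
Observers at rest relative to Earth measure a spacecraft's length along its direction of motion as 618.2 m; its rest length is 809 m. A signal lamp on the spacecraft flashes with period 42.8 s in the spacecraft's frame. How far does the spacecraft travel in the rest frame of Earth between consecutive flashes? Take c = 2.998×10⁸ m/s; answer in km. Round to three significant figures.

γ = L₀/L = 809/618.2 = 1.30864.
β = √(1 − 1/γ²) = 0.64504. Lab-frame period = γτ = 1.30864×42.8 s = 56.01 s. Distance = βc × γτ = 0.64504 × 2.998×10⁸ m/s × 56.01 s = 1.0831×10^10 m = 1.08×10^7 km.

1.08×10^7 km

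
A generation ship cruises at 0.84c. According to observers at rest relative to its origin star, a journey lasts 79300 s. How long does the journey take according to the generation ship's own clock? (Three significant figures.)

γ = 1/√(1 − β²) = 1/√(1 − 0.7056) = 1/√0.2944 = 1/0.542586 = 1.843.
The generation ship's clock runs slow as seen from its origin star, so Δτ = Δt/γ = 79300/1.843 = 43000 s.

43000 s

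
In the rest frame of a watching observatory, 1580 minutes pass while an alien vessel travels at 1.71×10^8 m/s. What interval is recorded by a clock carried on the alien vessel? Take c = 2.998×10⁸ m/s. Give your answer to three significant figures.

β = v/c = (1.71×10^8 m/s)/(2.998×10⁸ m/s) = 0.57038.
γ = 1/√(1 − β²) = 1/√(1 − 0.3253333444) = 1/√0.6746666556 = 1/0.821381 = 1.2175.
The alien vessel's clock runs slow as seen from a watching observatory, so Δτ = Δt/γ = 1580/1.2175 = 1300 minutes.

1300 minutes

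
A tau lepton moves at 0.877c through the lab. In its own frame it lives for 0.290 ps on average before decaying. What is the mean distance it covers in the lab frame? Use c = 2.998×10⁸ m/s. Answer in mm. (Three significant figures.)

0.159 mm

β² = 0.769129, so γ = 1/√0.230871 = 2.0812.
Lab-frame lifetime: Δt = γτ = 2.0812 × 0.290 ps = 0.60355 ps.
Distance: d = vΔt = 0.877 × 2.998×10⁸ m/s × 6.0355×10^-13 s = 1.59×10^-4 m = 0.159 mm.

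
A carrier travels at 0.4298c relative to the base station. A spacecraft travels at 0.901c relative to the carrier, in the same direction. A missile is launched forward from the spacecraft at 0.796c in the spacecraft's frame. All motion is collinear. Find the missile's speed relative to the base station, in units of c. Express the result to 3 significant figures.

0.995c

Apply u = (u'+v)/(1+u'v) twice. Missile in the carrier frame: (0.796+0.901)/(1+0.796·0.901) = 1.697/1.717196 = 0.98824c.
That velocity, transformed to the rest frame of the base station: (0.98824+0.4298)/(1+0.98824·0.4298) = 1.41804/1.424745552 = 0.99529c.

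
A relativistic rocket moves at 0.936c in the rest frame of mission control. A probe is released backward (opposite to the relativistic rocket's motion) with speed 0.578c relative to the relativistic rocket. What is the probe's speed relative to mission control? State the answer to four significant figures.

0.7800c

In units of c, u = (u' + v)/(1 + u'v) with u' = −0.578 and v = 0.936.
Numerator: −0.578 + 0.936 = 0.358. Denominator: 1 + (−0.578)(0.936) = 0.458992.
u = 0.358/0.458992 = 0.77997, so the speed is 0.7800c.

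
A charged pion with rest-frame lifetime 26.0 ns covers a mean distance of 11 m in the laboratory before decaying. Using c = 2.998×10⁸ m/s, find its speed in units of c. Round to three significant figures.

0.816c

d = βγcτ ⇒ βγ = d/(cτ) = 11.00 m / (7.7948 m) = 1.4112.
β = (βγ)/√(1+(βγ)²) = 1.4112/√2.99149 = 0.816.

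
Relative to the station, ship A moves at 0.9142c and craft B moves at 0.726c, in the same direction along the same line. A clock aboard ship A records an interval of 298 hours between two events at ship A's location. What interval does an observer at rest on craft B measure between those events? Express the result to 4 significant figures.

The velocity of ship A relative to craft B is (0.9142 − 0.726)c / (1 − 0.9142×0.726) = 0.55963c; relative speed 0.55963c.
At |u| = 0.55963c, γ = (1 − 0.313186)^(−1/2) = 1.2066.
Ship A's interval is proper; time dilation gives Δt_B = γΔτ = 1.2066 × 298 hours = 359.6 hours.

359.6 hours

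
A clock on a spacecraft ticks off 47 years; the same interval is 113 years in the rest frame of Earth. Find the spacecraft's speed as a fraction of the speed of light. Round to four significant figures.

γ = Δt/Δτ = 113/47 = 2.4043.
β = √(1 − 1/γ²) = √(1 − 0.172991) = √0.827009 = 0.9094.

0.9094c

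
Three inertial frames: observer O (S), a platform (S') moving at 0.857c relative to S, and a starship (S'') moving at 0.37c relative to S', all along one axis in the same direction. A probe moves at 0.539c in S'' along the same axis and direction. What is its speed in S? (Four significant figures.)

0.9790c

Apply u = (u'+v)/(1+u'v) twice. Probe in the platform frame: (0.539+0.37)/(1+0.539·0.37) = 0.909/1.19943 = 0.75786c.
That velocity, transformed to the rest frame of observer O: (0.75786+0.857)/(1+0.75786·0.857) = 1.61486/1.64948602 = 0.97901c.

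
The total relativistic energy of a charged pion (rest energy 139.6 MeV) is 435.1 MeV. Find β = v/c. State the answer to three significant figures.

Total energy E = γmc² gives γ = 435.1/139.6 = 3.1168.
Hence β = √(1 − 1/γ²) = √(1 − 0.10294) = √0.89706 = 0.947.

0.947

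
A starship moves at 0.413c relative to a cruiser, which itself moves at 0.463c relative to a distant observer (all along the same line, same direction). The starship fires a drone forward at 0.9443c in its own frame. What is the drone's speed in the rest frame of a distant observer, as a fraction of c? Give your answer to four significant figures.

Compose velocities in two stages. Stage 1 (into S'): u₁ = (0.9443+0.413)/(1+0.9443×0.413) = 0.97648.
Stage 2 (into S): u = (0.97648+0.463)/(1+0.97648×0.463) = 0.9913, so the speed is 0.9913c.

0.9913c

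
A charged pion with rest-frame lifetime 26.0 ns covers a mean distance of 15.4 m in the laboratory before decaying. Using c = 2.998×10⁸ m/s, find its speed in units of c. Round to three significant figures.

0.892c

d = βγcτ ⇒ βγ = d/(cτ) = 15.40 m / (7.7948 m) = 1.9757.
β = (βγ)/√(1+(βγ)²) = 1.9757/√4.90339 = 0.892.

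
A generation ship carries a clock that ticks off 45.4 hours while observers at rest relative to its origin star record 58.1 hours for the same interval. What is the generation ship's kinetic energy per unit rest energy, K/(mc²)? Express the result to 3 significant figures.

0.280

γ = Δt/Δτ = 58.1/45.4 = 1.27974.
K/(mc²) = γ − 1 = 1.27974 − 1 = 0.280.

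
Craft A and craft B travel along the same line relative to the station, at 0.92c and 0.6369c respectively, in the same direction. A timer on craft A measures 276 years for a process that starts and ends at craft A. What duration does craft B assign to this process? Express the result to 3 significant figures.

378 years

The velocity of craft A relative to craft B is (0.92 − 0.6369)c / (1 − 0.92×0.6369) = 0.68373c; relative speed 0.68373c.
At |u| = 0.68373c, γ = (1 − 0.467487)^(−1/2) = 1.3704.
The clock on craft A records proper time, so craft B measures Δt = γΔτ = 1.3704 × 276 = 378 years.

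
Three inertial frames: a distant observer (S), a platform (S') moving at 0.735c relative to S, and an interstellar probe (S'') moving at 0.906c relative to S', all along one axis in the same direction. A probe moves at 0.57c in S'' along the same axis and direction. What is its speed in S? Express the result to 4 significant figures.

Apply u = (u'+v)/(1+u'v) twice. Probe in the platform frame: (0.57+0.906)/(1+0.57·0.906) = 1.476/1.51642 = 0.97335c.
That velocity, transformed to the rest frame of a distant observer: (0.97335+0.735)/(1+0.97335·0.735) = 1.70835/1.71541225 = 0.99588c.

0.9959c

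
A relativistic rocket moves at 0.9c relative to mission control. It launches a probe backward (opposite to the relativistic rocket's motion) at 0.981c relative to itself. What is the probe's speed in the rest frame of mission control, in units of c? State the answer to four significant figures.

Relativistic velocity addition: u = (u' + v)/(1 + u'v/c²), with u' = −0.981c and v = 0.9c.
Numerator: −0.981 + 0.9 = −0.081. Denominator: 1 + (−0.981)(0.9) = 0.1171.
u = −0.081/0.1171 = −0.69172, so the speed is 0.6917c.

0.6917c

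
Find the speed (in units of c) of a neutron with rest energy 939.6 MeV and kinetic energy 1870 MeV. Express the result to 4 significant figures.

0.9424c

K = (γ−1)mc², so γ = 1 + 1870/939.6 = 2.9902.
Then v/c = √(1 − γ⁻²) = √(1 − 0.111841) = √0.888159 = 0.9424.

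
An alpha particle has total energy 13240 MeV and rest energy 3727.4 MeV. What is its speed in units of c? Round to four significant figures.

γ = E/(mc²) = 13240/3727.4 = 3.5521.
β = √(1 − 1/γ²) = √(1 − 0.0792555) = √0.9207445 = 0.9596.

0.9596c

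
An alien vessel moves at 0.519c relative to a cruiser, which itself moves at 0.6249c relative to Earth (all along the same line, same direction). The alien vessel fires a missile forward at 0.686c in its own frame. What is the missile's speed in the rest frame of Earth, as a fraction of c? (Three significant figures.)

0.973c

Apply u = (u'+v)/(1+u'v) twice. Missile in the cruiser frame: (0.686+0.519)/(1+0.686·0.519) = 1.205/1.356034 = 0.88862c.
That velocity, transformed to the rest frame of Earth: (0.88862+0.6249)/(1+0.88862·0.6249) = 1.51352/1.555298638 = 0.97314c.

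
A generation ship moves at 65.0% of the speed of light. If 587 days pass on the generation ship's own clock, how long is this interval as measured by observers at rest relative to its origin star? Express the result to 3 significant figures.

772 days

β² = 0.4225, so γ = 1/√0.5775 = 1.3159.
The onboard clock measures proper time, so the interval in the rest frame of its origin star is dilated: Δt = γ·Δτ = 1.3159 × 587 days = 772 days.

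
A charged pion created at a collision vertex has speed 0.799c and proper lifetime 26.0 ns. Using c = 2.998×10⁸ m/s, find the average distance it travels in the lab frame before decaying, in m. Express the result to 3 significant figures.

Lorentz factor: γ = (1 − 0.638401)^(−1/2) = 1.663.
Lab-frame lifetime: Δt = γτ = 1.663 × 26.0 ns = 43.238 ns.
Distance: d = vΔt = 0.799 × 2.998×10⁸ m/s × 4.3238×10^-8 s = 10.4 m.

10.4 m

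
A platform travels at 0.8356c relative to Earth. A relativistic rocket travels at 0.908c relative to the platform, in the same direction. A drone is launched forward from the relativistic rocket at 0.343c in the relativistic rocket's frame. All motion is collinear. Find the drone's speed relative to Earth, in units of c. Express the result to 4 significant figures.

First combine the drone and relativistic rocket (S''→S'): u₁ = (0.343 + 0.908)/(1 + 0.343×0.908) = 1.251/1.311444 = 0.95391.
Then combine with the platform (S'→S): u = (0.95391 + 0.8356)/(1 + 0.95391×0.8356) = 1.78951/1.797087196 = 0.99578.

0.9958c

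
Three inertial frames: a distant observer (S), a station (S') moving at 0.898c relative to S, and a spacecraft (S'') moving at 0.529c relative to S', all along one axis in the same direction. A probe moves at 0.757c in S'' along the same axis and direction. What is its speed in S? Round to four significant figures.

0.9954c

Compose velocities in two stages. Stage 1 (into S'): u₁ = (0.757+0.529)/(1+0.757×0.529) = 0.91827.
Stage 2 (into S): u = (0.91827+0.898)/(1+0.91827×0.898) = 0.99543, so the speed is 0.9954c.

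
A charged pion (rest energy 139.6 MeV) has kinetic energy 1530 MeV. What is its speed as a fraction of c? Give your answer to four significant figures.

K = (γ−1)mc², so γ = 1 + 1530/139.6 = 11.96.
Then v/c = √(1 − γ⁻²) = √(1 − 0.00699097) = √0.99300903 = 0.9965.

0.9965c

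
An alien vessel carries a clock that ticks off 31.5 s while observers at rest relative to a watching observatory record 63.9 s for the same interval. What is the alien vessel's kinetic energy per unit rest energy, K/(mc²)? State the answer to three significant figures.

1.03

γ = Δt/Δτ = 63.9/31.5 = 2.02857.
Since K = (γ−1)mc², K/(mc²) = 2.02857 − 1 = 1.03.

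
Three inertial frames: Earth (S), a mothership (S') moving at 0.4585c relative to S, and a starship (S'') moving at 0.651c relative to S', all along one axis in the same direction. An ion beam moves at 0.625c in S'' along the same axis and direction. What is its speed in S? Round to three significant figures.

0.964c

Apply u = (u'+v)/(1+u'v) twice. Ion beam in the mothership frame: (0.625+0.651)/(1+0.625·0.651) = 1.276/1.406875 = 0.90697c.
That velocity, transformed to the rest frame of Earth: (0.90697+0.4585)/(1+0.90697·0.4585) = 1.36547/1.415845745 = 0.96442c.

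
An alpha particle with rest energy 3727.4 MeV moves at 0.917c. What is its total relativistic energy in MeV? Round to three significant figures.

9340 MeV

With β = 0.917, γ = 1/√(1 − 0.917²) = 1/√0.159111 = 2.507.
Total energy: E = γmc² = 2.507 × 3727.4 MeV = 9340 MeV.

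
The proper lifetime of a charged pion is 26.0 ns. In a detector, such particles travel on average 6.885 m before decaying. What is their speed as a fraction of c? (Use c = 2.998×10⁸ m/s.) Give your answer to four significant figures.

0.6620c

Lab distance = (lab lifetime)·v = γτ·βc, so βγ = d/(cτ) = 6.885/(2.998×10⁸ × 2.600×10^-8) = 0.88328.
With βγ = 0.88328: γ² = 1 + (βγ)² = 1.780184, and β = (βγ)/γ = 0.88328/1.33424 = 0.6620.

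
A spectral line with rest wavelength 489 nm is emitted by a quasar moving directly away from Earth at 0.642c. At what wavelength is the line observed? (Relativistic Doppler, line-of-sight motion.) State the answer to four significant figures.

Relativistic Doppler for wavelength: λ_obs = λ_src · √((1+β)/(1−β)).
With β = 0.642: factor = √(1.642/0.358) = 2.1416.
λ_obs = 489 × 2.1416 = 1047 nm.

1047 nm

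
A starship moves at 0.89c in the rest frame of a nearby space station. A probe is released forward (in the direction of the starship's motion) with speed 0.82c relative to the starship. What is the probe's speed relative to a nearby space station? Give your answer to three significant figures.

Relativistic velocity addition: u = (u' + v)/(1 + u'v/c²), with u' = 0.82c and v = 0.89c.
Numerator: 0.82 + 0.89 = 1.71. Denominator: 1 + (0.82)(0.89) = 1.7298.
u = 1.71/1.7298 = 0.98855, so the speed is 0.989c.

0.989c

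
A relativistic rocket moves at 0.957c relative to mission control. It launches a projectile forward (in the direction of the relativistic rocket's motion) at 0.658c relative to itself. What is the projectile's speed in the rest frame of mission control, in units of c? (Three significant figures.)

In units of c, u = (u' + v)/(1 + u'v) with u' = 0.658 and v = 0.957.
Numerator: 0.658 + 0.957 = 1.615. Denominator: 1 + (0.658)(0.957) = 1.629706.
u = 1.615/1.629706 = 0.99098, so the speed is 0.991c.

0.991c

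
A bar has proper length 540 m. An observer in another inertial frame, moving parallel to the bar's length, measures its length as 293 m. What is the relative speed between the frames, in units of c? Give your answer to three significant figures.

Length contraction gives γ = L₀/L = 540/293 = 1.843.
β = √(1 − 1/γ²) = √0.705592 = 0.840.

0.840c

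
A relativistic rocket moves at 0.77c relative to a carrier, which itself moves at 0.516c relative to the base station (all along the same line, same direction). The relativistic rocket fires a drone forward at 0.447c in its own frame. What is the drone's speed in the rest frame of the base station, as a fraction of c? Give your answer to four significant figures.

Compose velocities in two stages. Stage 1 (into S'): u₁ = (0.447+0.77)/(1+0.447×0.77) = 0.90538.
Stage 2 (into S): u = (0.90538+0.516)/(1+0.90538×0.516) = 0.96879, so the speed is 0.9688c.

0.9688c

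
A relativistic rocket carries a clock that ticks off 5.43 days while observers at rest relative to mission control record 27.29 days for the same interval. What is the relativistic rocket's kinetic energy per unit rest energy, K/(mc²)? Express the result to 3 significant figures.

4.03

γ = Δt/Δτ = 27.29/5.43 = 5.02578.
K/(mc²) = γ − 1 = 5.02578 − 1 = 4.03.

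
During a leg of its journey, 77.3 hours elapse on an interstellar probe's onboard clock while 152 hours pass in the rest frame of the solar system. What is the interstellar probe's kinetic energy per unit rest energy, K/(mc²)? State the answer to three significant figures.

0.966

The time-dilation ratio gives γ = 152/77.3 = 1.96636.
Since K = (γ−1)mc², K/(mc²) = 1.96636 − 1 = 0.966.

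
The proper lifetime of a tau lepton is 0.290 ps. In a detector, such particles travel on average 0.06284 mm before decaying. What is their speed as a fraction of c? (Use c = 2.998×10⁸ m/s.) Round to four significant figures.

Let x = d/(cτ) = 6.284×10^-5 m / (2.998×10⁸ m/s × 2.900×10^-13 s) = 0.72278. Since d = βγcτ, x = βγ = β/√(1−β²).
Solving: β² = x²/(1+x²) = 0.522411/1.522411 = 0.343147, so β = 0.5858.

0.5858c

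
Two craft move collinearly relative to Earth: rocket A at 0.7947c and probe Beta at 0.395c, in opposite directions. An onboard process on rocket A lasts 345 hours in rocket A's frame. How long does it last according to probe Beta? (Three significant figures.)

813 hours

Speed of rocket A in probe Beta's frame: u = (v_A + v_B)/(1 + v_A v_B/c²) = (0.7947 + 0.395)/(1 + 0.7947×0.395) = 1.1897/1.3139065 = 0.90547; |u| = 0.90547c.
At |u| = 0.90547c, γ = (1 − 0.819876)^(−1/2) = 2.3562.
Rocket A's interval is proper; time dilation gives Δt_B = γΔτ = 2.3562 × 345 hours = 813 hours.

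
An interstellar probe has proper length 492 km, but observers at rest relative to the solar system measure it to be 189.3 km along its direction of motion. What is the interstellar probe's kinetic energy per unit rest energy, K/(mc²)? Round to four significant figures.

Length contraction gives γ = L₀/L = 492/189.3 = 2.59905.
K/(mc²) = γ − 1 = 2.59905 − 1 = 1.599.

1.599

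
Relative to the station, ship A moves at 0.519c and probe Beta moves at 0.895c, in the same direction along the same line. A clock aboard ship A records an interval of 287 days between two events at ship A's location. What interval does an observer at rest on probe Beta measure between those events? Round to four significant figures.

The velocity of ship A relative to probe Beta is (0.519 − 0.895)c / (1 − 0.519×0.895) = −0.70215c; relative speed 0.70215c.
γ for this relative speed: γ = 1/√(1 − 0.493015) = 1.4044.
Ship A's interval is proper; time dilation gives Δt_B = γΔτ = 1.4044 × 287 days = 403.1 days.

403.1 days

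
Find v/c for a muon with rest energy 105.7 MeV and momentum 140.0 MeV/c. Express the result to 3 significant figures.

0.798

βγ = pc/(mc²) = 140.0/105.7 = 1.3245.
Since γ² = 1 + (βγ)² = 2.7543, γ = √2.7543 = 1.65961, and β = (βγ)/γ = 1.3245/1.65961 = 0.798.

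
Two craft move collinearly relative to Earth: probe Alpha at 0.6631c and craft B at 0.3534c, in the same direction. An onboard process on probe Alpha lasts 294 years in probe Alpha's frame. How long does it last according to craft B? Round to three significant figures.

Speed of probe Alpha in craft B's frame: u = (v_A − v_B)/(1 − v_A v_B/c²) = (0.6631 − 0.3534)/(1 − 0.6631×0.3534) = 0.3097/0.76566046 = 0.40449; |u| = 0.40449c.
At |u| = 0.40449c, γ = (1 − 0.163612)^(−1/2) = 1.0934.
The clock on probe Alpha records proper time, so craft B measures Δt = γΔτ = 1.0934 × 294 = 321 years.

321 years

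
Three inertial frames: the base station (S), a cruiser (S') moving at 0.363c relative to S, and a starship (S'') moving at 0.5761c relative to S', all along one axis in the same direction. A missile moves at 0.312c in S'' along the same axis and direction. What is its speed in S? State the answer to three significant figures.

First combine the missile and starship (S''→S'): u₁ = (0.312 + 0.5761)/(1 + 0.312×0.5761) = 0.8881/1.1797432 = 0.75279.
Then combine with the cruiser (S'→S): u = (0.75279 + 0.363)/(1 + 0.75279×0.363) = 1.11579/1.27326277 = 0.87632.

0.876c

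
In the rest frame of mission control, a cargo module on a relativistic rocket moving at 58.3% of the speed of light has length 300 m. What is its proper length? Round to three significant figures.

369 m

With β = 0.583, γ = 1/√(1 − 0.583²) = 1/√0.660111 = 1.2308.
Proper length: L₀ = γ·L = 1.2308 × 300 = 369 m.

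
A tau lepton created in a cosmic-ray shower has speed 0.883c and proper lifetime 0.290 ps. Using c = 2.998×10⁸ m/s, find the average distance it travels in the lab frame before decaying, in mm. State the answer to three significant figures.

0.164 mm

With β = 0.883, γ = 1/√(1 − 0.883²) = 1/√0.220311 = 2.1305.
Lab-frame lifetime: Δt = γτ = 2.1305 × 0.290 ps = 0.61784 ps.
Distance: d = vΔt = 0.883 × 2.998×10⁸ m/s × 6.1784×10^-13 s = 1.64×10^-4 m = 0.164 mm.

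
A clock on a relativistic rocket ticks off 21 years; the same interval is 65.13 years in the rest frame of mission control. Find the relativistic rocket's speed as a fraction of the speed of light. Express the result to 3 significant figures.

0.947c

γ = Δt/Δτ = 65.13/21 = 3.1014.
β = √(1 − 1/γ²) = √(1 − 0.103964) = √0.896036 = 0.947.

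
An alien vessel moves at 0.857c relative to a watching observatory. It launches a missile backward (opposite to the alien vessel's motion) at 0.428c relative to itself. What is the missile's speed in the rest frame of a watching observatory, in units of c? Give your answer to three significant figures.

In units of c, u = (u' + v)/(1 + u'v) with u' = −0.428 and v = 0.857.
Numerator: −0.428 + 0.857 = 0.429. Denominator: 1 + (−0.428)(0.857) = 0.633204.
u = 0.429/0.633204 = 0.67751, so the speed is 0.678c.

0.678c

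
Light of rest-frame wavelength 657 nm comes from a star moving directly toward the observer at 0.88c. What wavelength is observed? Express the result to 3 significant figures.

166 nm

Relativistic Doppler for wavelength: λ_obs = λ_src · √((1−β)/(1+β)).
With β = 0.88: factor = √(0.12/1.88) = 0.25265.
λ_obs = 657 × 0.25265 = 166 nm.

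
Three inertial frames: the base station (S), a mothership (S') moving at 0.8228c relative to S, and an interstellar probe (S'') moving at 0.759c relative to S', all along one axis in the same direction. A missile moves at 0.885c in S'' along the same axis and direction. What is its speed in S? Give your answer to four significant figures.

Compose velocities in two stages. Stage 1 (into S'): u₁ = (0.885+0.759)/(1+0.885×0.759) = 0.98342.
Stage 2 (into S): u = (0.98342+0.8228)/(1+0.98342×0.8228) = 0.99838, so the speed is 0.9984c.

0.9984c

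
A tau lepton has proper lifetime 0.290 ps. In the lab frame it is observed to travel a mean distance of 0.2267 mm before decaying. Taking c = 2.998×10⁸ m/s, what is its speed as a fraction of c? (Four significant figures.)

Lab distance = (lab lifetime)·v = γτ·βc, so βγ = d/(cτ) = 2.267×10^-4/(2.998×10⁸ × 2.900×10^-13) = 2.6075.
With βγ = 2.6075: γ² = 1 + (βγ)² = 7.79906, and β = (βγ)/γ = 2.6075/2.79268 = 0.9337.

0.9337c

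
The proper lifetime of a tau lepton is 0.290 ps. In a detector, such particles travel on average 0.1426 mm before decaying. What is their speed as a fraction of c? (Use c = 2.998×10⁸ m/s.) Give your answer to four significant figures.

Lab distance = (lab lifetime)·v = γτ·βc, so βγ = d/(cτ) = 1.426×10^-4/(2.998×10⁸ × 2.900×10^-13) = 1.6402.
With βγ = 1.6402: γ² = 1 + (βγ)² = 3.69026, and β = (βγ)/γ = 1.6402/1.921 = 0.8538.

0.8538c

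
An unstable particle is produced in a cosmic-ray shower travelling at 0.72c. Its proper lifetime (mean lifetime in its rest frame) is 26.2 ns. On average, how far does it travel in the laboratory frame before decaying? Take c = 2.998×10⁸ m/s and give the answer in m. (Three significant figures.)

With β = 0.72, γ = 1/√(1 − 0.72²) = 1/√0.4816 = 1.441.
Lab-frame lifetime: Δt = γτ = 1.441 × 26.2 ns = 37.754 ns.
Distance: d = vΔt = 0.72 × 2.998×10⁸ m/s × 3.7754×10^-8 s = 8.15 m.

8.15 m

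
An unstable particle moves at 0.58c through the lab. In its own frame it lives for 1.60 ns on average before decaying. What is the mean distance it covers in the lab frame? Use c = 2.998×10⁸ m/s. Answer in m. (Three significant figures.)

Lorentz factor: γ = (1 − 0.3364)^(−1/2) = 1.2276.
Lab-frame lifetime: Δt = γτ = 1.2276 × 1.60 ns = 1.9642 ns.
Distance: d = vΔt = 0.58 × 2.998×10⁸ m/s × 1.9642×10^-9 s = 0.342 m.

0.342 m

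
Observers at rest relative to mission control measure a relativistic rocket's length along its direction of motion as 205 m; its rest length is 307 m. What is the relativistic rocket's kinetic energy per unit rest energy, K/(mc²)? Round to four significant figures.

Length contraction gives γ = L₀/L = 307/205 = 1.49756.
K/(mc²) = γ − 1 = 1.49756 − 1 = 0.4976.

0.4976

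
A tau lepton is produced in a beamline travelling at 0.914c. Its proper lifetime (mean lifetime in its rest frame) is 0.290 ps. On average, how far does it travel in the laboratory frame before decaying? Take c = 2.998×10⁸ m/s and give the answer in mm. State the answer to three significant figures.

Lorentz factor: γ = (1 − 0.835396)^(−1/2) = 2.4648.
Lab-frame lifetime: Δt = γτ = 2.4648 × 0.290 ps = 0.71479 ps.
Distance: d = vΔt = 0.914 × 2.998×10⁸ m/s × 7.1479×10^-13 s = 1.96×10^-4 m = 0.196 mm.

0.196 mm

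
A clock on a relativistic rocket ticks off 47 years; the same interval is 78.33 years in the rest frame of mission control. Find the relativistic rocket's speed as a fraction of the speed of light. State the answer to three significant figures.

0.800c

γ = Δt/Δτ = 78.33/47 = 1.6666.
β = √(1 − 1/γ²) = √(1 − 0.360029) = √0.639971 = 0.800.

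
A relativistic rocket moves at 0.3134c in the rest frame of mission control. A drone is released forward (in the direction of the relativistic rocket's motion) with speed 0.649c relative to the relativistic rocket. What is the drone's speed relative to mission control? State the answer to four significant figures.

In units of c, u = (u' + v)/(1 + u'v) with u' = 0.649 and v = 0.3134.
Numerator: 0.649 + 0.3134 = 0.9624. Denominator: 1 + (0.649)(0.3134) = 1.2033966.
u = 0.9624/1.2033966 = 0.79974, so the speed is 0.7997c.

0.7997c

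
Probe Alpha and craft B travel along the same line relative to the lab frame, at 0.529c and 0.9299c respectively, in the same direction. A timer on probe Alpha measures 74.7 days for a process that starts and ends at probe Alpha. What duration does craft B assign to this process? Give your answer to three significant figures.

122 days

The velocity of probe Alpha relative to craft B is (0.529 − 0.9299)c / (1 − 0.529×0.9299) = −0.78904c; relative speed 0.78904c.
γ for this relative speed: γ = 1/√(1 − 0.622584) = 1.6278.
The clock on probe Alpha records proper time, so craft B measures Δt = γΔτ = 1.6278 × 74.7 = 122 days.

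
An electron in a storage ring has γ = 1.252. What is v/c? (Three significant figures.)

0.602

β = √(1 − 1/γ²) = √(1 − 1/1.567504) = √0.362043 = 0.602.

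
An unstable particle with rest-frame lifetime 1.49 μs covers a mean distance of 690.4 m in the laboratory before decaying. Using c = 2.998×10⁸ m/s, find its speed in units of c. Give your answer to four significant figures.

0.8396c

Lab distance = (lab lifetime)·v = γτ·βc, so βγ = d/(cτ) = 690.4/(2.998×10⁸ × 1.490×10^-6) = 1.5455.
With βγ = 1.5455: γ² = 1 + (βγ)² = 3.38857, and β = (βγ)/γ = 1.5455/1.84081 = 0.8396.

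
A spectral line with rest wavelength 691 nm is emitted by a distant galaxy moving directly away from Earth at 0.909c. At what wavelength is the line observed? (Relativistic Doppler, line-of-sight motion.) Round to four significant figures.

3165 nm

Relativistic Doppler for wavelength: λ_obs = λ_src · √((1+β)/(1−β)).
With β = 0.909: factor = √(1.909/0.091) = 4.5802.
λ_obs = 691 × 4.5802 = 3165 nm.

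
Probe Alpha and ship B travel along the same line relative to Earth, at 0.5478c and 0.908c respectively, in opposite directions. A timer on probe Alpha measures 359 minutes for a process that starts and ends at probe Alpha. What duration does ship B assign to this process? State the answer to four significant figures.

The velocity of probe Alpha relative to ship B is (0.5478 + 0.908)c / (1 + 0.5478×0.908) = 0.97222c; relative speed 0.97222c.
γ for this relative speed: γ = 1/√(1 − 0.945212) = 4.2723.
The clock on probe Alpha records proper time, so ship B measures Δt = γΔτ = 4.2723 × 359 = 1534 minutes.

1534 minutes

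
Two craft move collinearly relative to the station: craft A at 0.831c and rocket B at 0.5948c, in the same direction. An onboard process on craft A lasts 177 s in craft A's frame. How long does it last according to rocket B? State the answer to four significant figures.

200.2 s

Speed of craft A in rocket B's frame: u = (v_A − v_B)/(1 − v_A v_B/c²) = (0.831 − 0.5948)/(1 − 0.831×0.5948) = 0.2362/0.5057212 = 0.46706; |u| = 0.46706c.
At |u| = 0.46706c, γ = (1 − 0.218145)^(−1/2) = 1.1309.
Craft A's interval is proper; time dilation gives Δt_B = γΔτ = 1.1309 × 177 s = 200.2 s.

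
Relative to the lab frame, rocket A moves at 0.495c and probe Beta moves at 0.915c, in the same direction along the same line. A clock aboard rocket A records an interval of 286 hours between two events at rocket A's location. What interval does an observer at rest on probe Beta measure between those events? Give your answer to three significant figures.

The velocity of rocket A relative to probe Beta is (0.495 − 0.915)c / (1 − 0.495×0.915) = −0.76772c; relative speed 0.76772c.
γ for this relative speed: γ = 1/√(1 − 0.589394) = 1.5606.
The clock on rocket A records proper time, so probe Beta measures Δt = γΔτ = 1.5606 × 286 = 446 hours.

446 hours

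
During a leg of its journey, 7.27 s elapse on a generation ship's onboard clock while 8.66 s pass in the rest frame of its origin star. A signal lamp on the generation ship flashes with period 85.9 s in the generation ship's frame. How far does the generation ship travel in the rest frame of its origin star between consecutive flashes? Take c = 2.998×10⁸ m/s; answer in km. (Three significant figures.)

1.67×10^7 km

From Δt = γΔτ: γ = 8.66/7.27 = 1.1912.
β = √(1 − 1/γ²) = 0.54338. Lab-frame period = γτ = 1.1912×85.9 s = 102.32 s. Distance = βc × γτ = 0.54338 × 2.998×10⁸ m/s × 102.32 s = 1.6668×10^10 m = 1.67×10^7 km.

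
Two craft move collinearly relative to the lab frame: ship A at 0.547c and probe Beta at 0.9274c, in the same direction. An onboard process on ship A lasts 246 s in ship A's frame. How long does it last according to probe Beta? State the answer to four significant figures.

387.1 s

The velocity of ship A relative to probe Beta is (0.547 − 0.9274)c / (1 − 0.547×0.9274) = −0.77205c; relative speed 0.77205c.
At |u| = 0.77205c, γ = (1 − 0.596061)^(−1/2) = 1.5734.
Ship A's interval is proper; time dilation gives Δt_B = γΔτ = 1.5734 × 246 s = 387.1 s.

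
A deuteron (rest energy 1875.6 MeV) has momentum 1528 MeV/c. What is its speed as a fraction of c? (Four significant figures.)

pc/(mc²) = 1528/1875.6 = 0.81467 = βγ = β/√(1−β²).
So β² = x²/(1 + x²) with x = 0.81467: x² = 0.663687, β² = 0.663687/1.663687 = 0.398925, β = 0.6316.

0.6316c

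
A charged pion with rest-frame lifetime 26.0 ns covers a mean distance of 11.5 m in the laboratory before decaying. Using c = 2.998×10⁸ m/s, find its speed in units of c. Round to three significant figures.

Let x = d/(cτ) = 11.50 m / (2.998×10⁸ m/s × 2.600×10^-8 s) = 1.4753. Since d = βγcτ, x = βγ = β/√(1−β²).
Solving: β² = x²/(1+x²) = 2.17651/3.17651 = 0.685189, so β = 0.828.

0.828c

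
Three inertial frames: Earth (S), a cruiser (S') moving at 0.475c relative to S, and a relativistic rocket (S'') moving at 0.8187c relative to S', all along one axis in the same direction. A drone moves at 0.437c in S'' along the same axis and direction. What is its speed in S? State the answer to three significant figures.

First combine the drone and relativistic rocket (S''→S'): u₁ = (0.437 + 0.8187)/(1 + 0.437×0.8187) = 1.2557/1.3577719 = 0.92482.
Then combine with the cruiser (S'→S): u = (0.92482 + 0.475)/(1 + 0.92482×0.475) = 1.39982/1.4392895 = 0.97258.

0.973c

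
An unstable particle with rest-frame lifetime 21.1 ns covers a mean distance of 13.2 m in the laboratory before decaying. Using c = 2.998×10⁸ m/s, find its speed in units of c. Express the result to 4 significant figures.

d = βγcτ ⇒ βγ = d/(cτ) = 13.20 m / (6.32578 m) = 2.0867.
β = (βγ)/√(1+(βγ)²) = 2.0867/√5.35432 = 0.9018.

0.9018c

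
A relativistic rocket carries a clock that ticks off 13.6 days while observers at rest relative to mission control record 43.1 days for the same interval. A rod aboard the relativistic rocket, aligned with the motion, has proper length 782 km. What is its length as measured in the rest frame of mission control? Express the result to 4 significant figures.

From Δt = γΔτ: γ = 43.1/13.6 = 3.16912.
L = L₀/γ = 782/3.16912 = 246.8 km.

246.8 km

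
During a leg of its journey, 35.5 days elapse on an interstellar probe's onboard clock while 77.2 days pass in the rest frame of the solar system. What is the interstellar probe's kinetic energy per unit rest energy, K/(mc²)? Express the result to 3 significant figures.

From Δt = γΔτ: γ = 77.2/35.5 = 2.17465.
K/(mc²) = γ − 1 = 2.17465 − 1 = 1.17.

1.17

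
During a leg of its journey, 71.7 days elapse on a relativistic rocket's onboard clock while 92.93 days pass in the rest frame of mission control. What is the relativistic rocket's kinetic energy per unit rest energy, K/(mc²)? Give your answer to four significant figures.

0.2961

From Δt = γΔτ: γ = 92.93/71.7 = 1.29609.
Since K = (γ−1)mc², K/(mc²) = 1.29609 − 1 = 0.2961.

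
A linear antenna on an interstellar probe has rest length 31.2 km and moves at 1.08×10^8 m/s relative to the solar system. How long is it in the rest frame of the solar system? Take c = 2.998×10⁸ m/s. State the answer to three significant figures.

29.1 km

β = v/c = (1.08×10^8 m/s)/(2.998×10⁸ m/s) = 0.36024.
With β = 0.36024, γ = 1/√(1 − 0.36024²) = 1/√0.8702271424 = 1.072.
Length contraction: L = L₀/γ = 31.2/1.072 = 29.1 km.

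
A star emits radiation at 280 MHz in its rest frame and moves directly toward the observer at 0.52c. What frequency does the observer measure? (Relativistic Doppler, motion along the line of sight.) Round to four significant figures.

Relativistic Doppler (source moving toward): f_obs = f_src · √((1+β)/(1−β)).
With β = 0.52: factor = √(1.52/0.48) = 1.7795.
f_obs = 280 × 1.7795 = 498.3 MHz.

498.3 MHz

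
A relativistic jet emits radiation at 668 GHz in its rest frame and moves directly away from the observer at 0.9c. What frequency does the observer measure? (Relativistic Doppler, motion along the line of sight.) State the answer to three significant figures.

Relativistic Doppler (source moving away): f_obs = f_src · √((1−β)/(1+β)).
With β = 0.9: factor = √(0.1/1.9) = 0.22942.
f_obs = 668 × 0.22942 = 153 GHz.

153 GHz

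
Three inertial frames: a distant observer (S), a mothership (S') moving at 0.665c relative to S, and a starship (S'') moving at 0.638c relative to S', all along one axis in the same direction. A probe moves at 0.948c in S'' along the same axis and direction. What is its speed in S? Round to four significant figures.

0.9976c

First combine the probe and starship (S''→S'): u₁ = (0.948 + 0.638)/(1 + 0.948×0.638) = 1.586/1.604824 = 0.98827.
Then combine with the mothership (S'→S): u = (0.98827 + 0.665)/(1 + 0.98827×0.665) = 1.65327/1.65719955 = 0.99763.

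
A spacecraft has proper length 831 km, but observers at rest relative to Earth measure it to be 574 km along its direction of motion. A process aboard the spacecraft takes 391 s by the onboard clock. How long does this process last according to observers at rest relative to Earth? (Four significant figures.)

From L = L₀/γ: γ = 831/574 = 1.44774.
The same γ dilates the second interval: 1.44774 × 391 s = 566.1 s.

566.1 s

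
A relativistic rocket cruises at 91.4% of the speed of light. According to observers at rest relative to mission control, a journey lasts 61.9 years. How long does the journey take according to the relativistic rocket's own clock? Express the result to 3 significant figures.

25.1 years

With β = 0.914, γ = 1/√(1 − 0.914²) = 1/√0.164604 = 2.4648.
The moving clock records proper time: Δτ = Δt/γ = 61.9/2.4648 = 25.1 years.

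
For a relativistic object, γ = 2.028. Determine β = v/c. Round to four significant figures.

0.8700

β = √(1 − 1/γ²) = √(1 − 1/4.112784) = √0.756856 = 0.8700.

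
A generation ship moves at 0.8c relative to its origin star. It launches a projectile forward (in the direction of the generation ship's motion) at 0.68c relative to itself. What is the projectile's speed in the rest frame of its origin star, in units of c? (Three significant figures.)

0.959c

In units of c, u = (u' + v)/(1 + u'v) with u' = 0.68 and v = 0.8.
Numerator: 0.68 + 0.8 = 1.48. Denominator: 1 + (0.68)(0.8) = 1.544.
u = 1.48/1.544 = 0.95855, so the speed is 0.959c.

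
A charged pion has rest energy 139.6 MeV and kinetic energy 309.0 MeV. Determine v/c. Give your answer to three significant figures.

K = (γ−1)mc², so γ = 1 + 309.0/139.6 = 3.2135.
Then v/c = √(1 − γ⁻²) = √(1 − 0.0968375) = √0.9031625 = 0.950.

0.950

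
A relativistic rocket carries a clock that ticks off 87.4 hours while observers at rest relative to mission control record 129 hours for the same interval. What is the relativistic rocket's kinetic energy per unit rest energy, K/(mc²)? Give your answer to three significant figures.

0.476

The time-dilation ratio gives γ = 129/87.4 = 1.47597.
K/(mc²) = γ − 1 = 1.47597 − 1 = 0.476.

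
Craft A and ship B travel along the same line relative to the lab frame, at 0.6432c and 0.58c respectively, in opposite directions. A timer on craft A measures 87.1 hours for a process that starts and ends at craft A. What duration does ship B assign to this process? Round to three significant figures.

192 hours

Transform craft A's velocity into ship B's frame: (0.6432 + 0.58)/(1 + 0.6432·0.58) = 1.2232/1.373056, so the relative speed is 0.89086c.
At |u| = 0.89086c, γ = (1 − 0.793632)^(−1/2) = 2.2013.
Craft A's interval is proper; time dilation gives Δt_B = γΔτ = 2.2013 × 87.1 hours = 192 hours.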